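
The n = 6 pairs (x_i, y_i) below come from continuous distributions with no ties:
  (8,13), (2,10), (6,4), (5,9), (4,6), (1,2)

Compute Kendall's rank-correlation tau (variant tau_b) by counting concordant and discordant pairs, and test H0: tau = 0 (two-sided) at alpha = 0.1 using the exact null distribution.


Step 1: Enumerate the 15 unordered pairs (i,j) with i<j and classify each by sign(x_j-x_i) * sign(y_j-y_i).
  (1,2):dx=-6,dy=-3->C; (1,3):dx=-2,dy=-9->C; (1,4):dx=-3,dy=-4->C; (1,5):dx=-4,dy=-7->C
  (1,6):dx=-7,dy=-11->C; (2,3):dx=+4,dy=-6->D; (2,4):dx=+3,dy=-1->D; (2,5):dx=+2,dy=-4->D
  (2,6):dx=-1,dy=-8->C; (3,4):dx=-1,dy=+5->D; (3,5):dx=-2,dy=+2->D; (3,6):dx=-5,dy=-2->C
  (4,5):dx=-1,dy=-3->C; (4,6):dx=-4,dy=-7->C; (5,6):dx=-3,dy=-4->C
Step 2: C = 10, D = 5, total pairs = 15.
Step 3: tau = (C - D)/(n(n-1)/2) = (10 - 5)/15 = 0.333333.
Step 4: Exact two-sided p-value (enumerate n! = 720 permutations of y under H0): p = 0.469444.
Step 5: alpha = 0.1. fail to reject H0.

tau_b = 0.3333 (C=10, D=5), p = 0.469444, fail to reject H0.


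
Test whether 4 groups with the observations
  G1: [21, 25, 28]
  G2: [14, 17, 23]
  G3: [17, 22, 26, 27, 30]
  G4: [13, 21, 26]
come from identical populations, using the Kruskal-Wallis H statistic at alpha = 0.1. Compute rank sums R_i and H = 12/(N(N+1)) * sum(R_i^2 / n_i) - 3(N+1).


Step 1: Combine all N = 14 observations and assign midranks.
sorted (value, group, rank): (13,G4,1), (14,G2,2), (17,G2,3.5), (17,G3,3.5), (21,G1,5.5), (21,G4,5.5), (22,G3,7), (23,G2,8), (25,G1,9), (26,G3,10.5), (26,G4,10.5), (27,G3,12), (28,G1,13), (30,G3,14)
Step 2: Sum ranks within each group.
R_1 = 27.5 (n_1 = 3)
R_2 = 13.5 (n_2 = 3)
R_3 = 47 (n_3 = 5)
R_4 = 17 (n_4 = 3)
Step 3: H = 12/(N(N+1)) * sum(R_i^2/n_i) - 3(N+1)
     = 12/(14*15) * (27.5^2/3 + 13.5^2/3 + 47^2/5 + 17^2/3) - 3*15
     = 0.057143 * 850.967 - 45
     = 3.626667.
Step 4: Ties present; correction factor C = 1 - 18/(14^3 - 14) = 0.993407. Corrected H = 3.626667 / 0.993407 = 3.650737.
Step 5: Under H0, H ~ chi^2(3); p-value = 0.301732.
Step 6: alpha = 0.1. fail to reject H0.

H = 3.6507, df = 3, p = 0.301732, fail to reject H0.


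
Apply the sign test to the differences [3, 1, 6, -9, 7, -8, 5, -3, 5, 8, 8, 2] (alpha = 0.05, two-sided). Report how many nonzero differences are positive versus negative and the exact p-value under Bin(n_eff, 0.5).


Step 1: Discard zero differences. Original n = 12; n_eff = number of nonzero differences = 12.
Nonzero differences (with sign): +3, +1, +6, -9, +7, -8, +5, -3, +5, +8, +8, +2
Step 2: Count signs: positive = 9, negative = 3.
Step 3: Under H0: P(positive) = 0.5, so the number of positives S ~ Bin(12, 0.5).
Step 4: Two-sided exact p-value = sum of Bin(12,0.5) probabilities at or below the observed probability = 0.145996.
Step 5: alpha = 0.05. fail to reject H0.

n_eff = 12, pos = 9, neg = 3, p = 0.145996, fail to reject H0.


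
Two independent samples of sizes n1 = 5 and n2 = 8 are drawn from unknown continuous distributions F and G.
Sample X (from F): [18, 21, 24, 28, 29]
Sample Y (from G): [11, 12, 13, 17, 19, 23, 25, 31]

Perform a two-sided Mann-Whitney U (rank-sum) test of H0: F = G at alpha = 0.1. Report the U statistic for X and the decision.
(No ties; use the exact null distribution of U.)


Step 1: Combine and sort all 13 observations; assign midranks.
sorted (value, group): (11,Y), (12,Y), (13,Y), (17,Y), (18,X), (19,Y), (21,X), (23,Y), (24,X), (25,Y), (28,X), (29,X), (31,Y)
ranks: 11->1, 12->2, 13->3, 17->4, 18->5, 19->6, 21->7, 23->8, 24->9, 25->10, 28->11, 29->12, 31->13
Step 2: Rank sum for X: R1 = 5 + 7 + 9 + 11 + 12 = 44.
Step 3: U_X = R1 - n1(n1+1)/2 = 44 - 5*6/2 = 44 - 15 = 29.
       U_Y = n1*n2 - U_X = 40 - 29 = 11.
Step 4: No ties, so the exact null distribution of U (based on enumerating the C(13,5) = 1287 equally likely rank assignments) gives the two-sided p-value.
Step 5: p-value = 0.222222; compare to alpha = 0.1. fail to reject H0.

U_X = 29, p = 0.222222, fail to reject H0 at alpha = 0.1.


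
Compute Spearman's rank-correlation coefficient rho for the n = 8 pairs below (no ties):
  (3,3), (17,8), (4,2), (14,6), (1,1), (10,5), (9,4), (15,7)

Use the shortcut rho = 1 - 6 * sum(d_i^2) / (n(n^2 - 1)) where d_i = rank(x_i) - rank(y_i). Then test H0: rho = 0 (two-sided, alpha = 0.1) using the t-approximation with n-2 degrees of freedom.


Step 1: Rank x and y separately (midranks; no ties here).
rank(x): 3->2, 17->8, 4->3, 14->6, 1->1, 10->5, 9->4, 15->7
rank(y): 3->3, 8->8, 2->2, 6->6, 1->1, 5->5, 4->4, 7->7
Step 2: d_i = R_x(i) - R_y(i); compute d_i^2.
  (2-3)^2=1, (8-8)^2=0, (3-2)^2=1, (6-6)^2=0, (1-1)^2=0, (5-5)^2=0, (4-4)^2=0, (7-7)^2=0
sum(d^2) = 2.
Step 3: rho = 1 - 6*2 / (8*(8^2 - 1)) = 1 - 12/504 = 0.976190.
Step 4: Under H0, t = rho * sqrt((n-2)/(1-rho^2)) = 11.0235 ~ t(6).
Step 5: Two-sided p-value from the t-distribution with 6 df = 0.000033.
Step 6: alpha = 0.1. reject H0.

rho = 0.9762, p = 0.000033, reject H0 at alpha = 0.1.


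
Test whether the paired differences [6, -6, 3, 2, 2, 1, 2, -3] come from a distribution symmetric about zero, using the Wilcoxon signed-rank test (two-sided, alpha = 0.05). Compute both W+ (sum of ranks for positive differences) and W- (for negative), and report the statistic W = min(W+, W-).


Step 1: Drop any zero differences (none here) and take |d_i|.
|d| = [6, 6, 3, 2, 2, 1, 2, 3]
Step 2: Midrank |d_i| (ties get averaged ranks).
ranks: |6|->7.5, |6|->7.5, |3|->5.5, |2|->3, |2|->3, |1|->1, |2|->3, |3|->5.5
Step 3: Attach original signs; sum ranks with positive sign and with negative sign.
W+ = 7.5 + 5.5 + 3 + 3 + 1 + 3 = 23
W- = 7.5 + 5.5 = 13
(Check: W+ + W- = 36 should equal n(n+1)/2 = 36.)
Step 4: Test statistic W = min(W+, W-) = 13.
Step 5: Ties in |d|, so use the tie-corrected normal approximation.
        E[W] = n(n+1)/4 = 8*9/4 = 18.
        Tie groups: |d|=2 (t=3), |d|=3 (t=2), |d|=6 (t=2); sum(t^3 - t) = 36.
        Var[W] = n(n+1)(2n+1)/24 - sum(t^3-t)/48 = 1224/24 - 36/48 = 50.25.
        z = (W - E[W]) / sqrt(Var[W]) = (13 - 18) / 7.0887 = -0.7053.
        Two-sided p = 2*Phi(z) = 0.480595.
Step 6: alpha = 0.05. fail to reject H0.

W+ = 23, W- = 13, W = min = 13, p = 0.480595, fail to reject H0.


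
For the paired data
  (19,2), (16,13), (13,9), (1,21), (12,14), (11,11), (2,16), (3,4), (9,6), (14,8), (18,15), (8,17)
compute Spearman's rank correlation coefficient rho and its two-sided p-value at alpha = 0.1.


Step 1: Rank x and y separately (midranks; no ties here).
rank(x): 19->12, 16->10, 13->8, 1->1, 12->7, 11->6, 2->2, 3->3, 9->5, 14->9, 18->11, 8->4
rank(y): 2->1, 13->7, 9->5, 21->12, 14->8, 11->6, 16->10, 4->2, 6->3, 8->4, 15->9, 17->11
Step 2: d_i = R_x(i) - R_y(i); compute d_i^2.
  (12-1)^2=121, (10-7)^2=9, (8-5)^2=9, (1-12)^2=121, (7-8)^2=1, (6-6)^2=0, (2-10)^2=64, (3-2)^2=1, (5-3)^2=4, (9-4)^2=25, (11-9)^2=4, (4-11)^2=49
sum(d^2) = 408.
Step 3: rho = 1 - 6*408 / (12*(12^2 - 1)) = 1 - 2448/1716 = -0.426573.
Step 4: Under H0, t = rho * sqrt((n-2)/(1-rho^2)) = -1.4914 ~ t(10).
Step 5: Two-sided p-value from the t-distribution with 10 df = 0.166700.
Step 6: alpha = 0.1. fail to reject H0.

rho = -0.4266, p = 0.166700, fail to reject H0 at alpha = 0.1.


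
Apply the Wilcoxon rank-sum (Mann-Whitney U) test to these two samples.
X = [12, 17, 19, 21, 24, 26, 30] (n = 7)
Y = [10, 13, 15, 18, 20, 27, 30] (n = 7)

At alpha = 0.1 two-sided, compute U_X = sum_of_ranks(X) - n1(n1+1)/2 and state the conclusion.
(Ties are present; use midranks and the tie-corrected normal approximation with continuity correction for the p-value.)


Step 1: Combine and sort all 14 observations; assign midranks.
sorted (value, group): (10,Y), (12,X), (13,Y), (15,Y), (17,X), (18,Y), (19,X), (20,Y), (21,X), (24,X), (26,X), (27,Y), (30,X), (30,Y)
ranks: 10->1, 12->2, 13->3, 15->4, 17->5, 18->6, 19->7, 20->8, 21->9, 24->10, 26->11, 27->12, 30->13.5, 30->13.5
Step 2: Rank sum for X: R1 = 2 + 5 + 7 + 9 + 10 + 11 + 13.5 = 57.5.
Step 3: U_X = R1 - n1(n1+1)/2 = 57.5 - 7*8/2 = 57.5 - 28 = 29.5.
       U_Y = n1*n2 - U_X = 49 - 29.5 = 19.5.
Step 4: Ties are present, so use the tie-corrected normal approximation (with continuity correction) for the p-value.
Step 5: p-value = 0.564871; compare to alpha = 0.1. fail to reject H0.

U_X = 29.5, p = 0.564871, fail to reject H0 at alpha = 0.1.


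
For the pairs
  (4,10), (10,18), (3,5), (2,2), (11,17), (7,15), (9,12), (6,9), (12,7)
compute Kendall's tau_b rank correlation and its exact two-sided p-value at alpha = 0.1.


Step 1: Enumerate the 36 unordered pairs (i,j) with i<j and classify each by sign(x_j-x_i) * sign(y_j-y_i).
  (1,2):dx=+6,dy=+8->C; (1,3):dx=-1,dy=-5->C; (1,4):dx=-2,dy=-8->C; (1,5):dx=+7,dy=+7->C
  (1,6):dx=+3,dy=+5->C; (1,7):dx=+5,dy=+2->C; (1,8):dx=+2,dy=-1->D; (1,9):dx=+8,dy=-3->D
  (2,3):dx=-7,dy=-13->C; (2,4):dx=-8,dy=-16->C; (2,5):dx=+1,dy=-1->D; (2,6):dx=-3,dy=-3->C
  (2,7):dx=-1,dy=-6->C; (2,8):dx=-4,dy=-9->C; (2,9):dx=+2,dy=-11->D; (3,4):dx=-1,dy=-3->C
  (3,5):dx=+8,dy=+12->C; (3,6):dx=+4,dy=+10->C; (3,7):dx=+6,dy=+7->C; (3,8):dx=+3,dy=+4->C
  (3,9):dx=+9,dy=+2->C; (4,5):dx=+9,dy=+15->C; (4,6):dx=+5,dy=+13->C; (4,7):dx=+7,dy=+10->C
  (4,8):dx=+4,dy=+7->C; (4,9):dx=+10,dy=+5->C; (5,6):dx=-4,dy=-2->C; (5,7):dx=-2,dy=-5->C
  (5,8):dx=-5,dy=-8->C; (5,9):dx=+1,dy=-10->D; (6,7):dx=+2,dy=-3->D; (6,8):dx=-1,dy=-6->C
  (6,9):dx=+5,dy=-8->D; (7,8):dx=-3,dy=-3->C; (7,9):dx=+3,dy=-5->D; (8,9):dx=+6,dy=-2->D
Step 2: C = 27, D = 9, total pairs = 36.
Step 3: tau = (C - D)/(n(n-1)/2) = (27 - 9)/36 = 0.500000.
Step 4: Exact two-sided p-value (enumerate n! = 362880 permutations of y under H0): p = 0.075176.
Step 5: alpha = 0.1. reject H0.

tau_b = 0.5000 (C=27, D=9), p = 0.075176, reject H0.


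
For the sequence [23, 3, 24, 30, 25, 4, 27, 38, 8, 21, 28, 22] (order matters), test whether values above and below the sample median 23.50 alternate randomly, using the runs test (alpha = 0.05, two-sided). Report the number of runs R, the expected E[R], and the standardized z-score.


Step 1: Compute median = 23.50; label A = above, B = below.
Labels in order: BBAAABAABBAB  (n_A = 6, n_B = 6)
Step 2: Count runs R = 7.
Step 3: Under H0 (random ordering), E[R] = 2*n_A*n_B/(n_A+n_B) + 1 = 2*6*6/12 + 1 = 7.0000.
        Var[R] = 2*n_A*n_B*(2*n_A*n_B - n_A - n_B) / ((n_A+n_B)^2 * (n_A+n_B-1)) = 4320/1584 = 2.7273.
        SD[R] = 1.6514.
Step 4: R = E[R], so z = 0 with no continuity correction.
Step 5: Two-sided p-value via normal approximation = 2*(1 - Phi(|z|)) = 1.000000.
Step 6: alpha = 0.05. fail to reject H0.

R = 7, z = 0.0000, p = 1.000000, fail to reject H0.


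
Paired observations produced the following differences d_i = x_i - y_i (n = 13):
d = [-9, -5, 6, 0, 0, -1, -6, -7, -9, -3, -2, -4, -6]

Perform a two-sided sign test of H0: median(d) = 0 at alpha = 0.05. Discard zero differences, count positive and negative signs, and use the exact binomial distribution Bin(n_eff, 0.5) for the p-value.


Step 1: Discard zero differences. Original n = 13; n_eff = number of nonzero differences = 11.
Nonzero differences (with sign): -9, -5, +6, -1, -6, -7, -9, -3, -2, -4, -6
Step 2: Count signs: positive = 1, negative = 10.
Step 3: Under H0: P(positive) = 0.5, so the number of positives S ~ Bin(11, 0.5).
Step 4: Two-sided exact p-value = sum of Bin(11,0.5) probabilities at or below the observed probability = 0.011719.
Step 5: alpha = 0.05. reject H0.

n_eff = 11, pos = 1, neg = 10, p = 0.011719, reject H0.


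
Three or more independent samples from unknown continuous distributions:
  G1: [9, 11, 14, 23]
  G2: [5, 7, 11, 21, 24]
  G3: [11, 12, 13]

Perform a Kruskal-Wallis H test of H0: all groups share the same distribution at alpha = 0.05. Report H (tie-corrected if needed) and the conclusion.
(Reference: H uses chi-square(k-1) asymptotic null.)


Step 1: Combine all N = 12 observations and assign midranks.
sorted (value, group, rank): (5,G2,1), (7,G2,2), (9,G1,3), (11,G1,5), (11,G2,5), (11,G3,5), (12,G3,7), (13,G3,8), (14,G1,9), (21,G2,10), (23,G1,11), (24,G2,12)
Step 2: Sum ranks within each group.
R_1 = 28 (n_1 = 4)
R_2 = 30 (n_2 = 5)
R_3 = 20 (n_3 = 3)
Step 3: H = 12/(N(N+1)) * sum(R_i^2/n_i) - 3(N+1)
     = 12/(12*13) * (28^2/4 + 30^2/5 + 20^2/3) - 3*13
     = 0.076923 * 509.333 - 39
     = 0.179487.
Step 4: Ties present; correction factor C = 1 - 24/(12^3 - 12) = 0.986014. Corrected H = 0.179487 / 0.986014 = 0.182033.
Step 5: Under H0, H ~ chi^2(2); p-value = 0.913003.
Step 6: alpha = 0.05. fail to reject H0.

H = 0.1820, df = 2, p = 0.913003, fail to reject H0.


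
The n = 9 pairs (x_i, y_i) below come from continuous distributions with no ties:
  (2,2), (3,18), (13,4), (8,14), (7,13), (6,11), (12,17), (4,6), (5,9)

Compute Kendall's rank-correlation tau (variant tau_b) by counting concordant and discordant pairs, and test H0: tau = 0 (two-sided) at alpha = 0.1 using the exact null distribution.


Step 1: Enumerate the 36 unordered pairs (i,j) with i<j and classify each by sign(x_j-x_i) * sign(y_j-y_i).
  (1,2):dx=+1,dy=+16->C; (1,3):dx=+11,dy=+2->C; (1,4):dx=+6,dy=+12->C; (1,5):dx=+5,dy=+11->C
  (1,6):dx=+4,dy=+9->C; (1,7):dx=+10,dy=+15->C; (1,8):dx=+2,dy=+4->C; (1,9):dx=+3,dy=+7->C
  (2,3):dx=+10,dy=-14->D; (2,4):dx=+5,dy=-4->D; (2,5):dx=+4,dy=-5->D; (2,6):dx=+3,dy=-7->D
  (2,7):dx=+9,dy=-1->D; (2,8):dx=+1,dy=-12->D; (2,9):dx=+2,dy=-9->D; (3,4):dx=-5,dy=+10->D
  (3,5):dx=-6,dy=+9->D; (3,6):dx=-7,dy=+7->D; (3,7):dx=-1,dy=+13->D; (3,8):dx=-9,dy=+2->D
  (3,9):dx=-8,dy=+5->D; (4,5):dx=-1,dy=-1->C; (4,6):dx=-2,dy=-3->C; (4,7):dx=+4,dy=+3->C
  (4,8):dx=-4,dy=-8->C; (4,9):dx=-3,dy=-5->C; (5,6):dx=-1,dy=-2->C; (5,7):dx=+5,dy=+4->C
  (5,8):dx=-3,dy=-7->C; (5,9):dx=-2,dy=-4->C; (6,7):dx=+6,dy=+6->C; (6,8):dx=-2,dy=-5->C
  (6,9):dx=-1,dy=-2->C; (7,8):dx=-8,dy=-11->C; (7,9):dx=-7,dy=-8->C; (8,9):dx=+1,dy=+3->C
Step 2: C = 23, D = 13, total pairs = 36.
Step 3: tau = (C - D)/(n(n-1)/2) = (23 - 13)/36 = 0.277778.
Step 4: Exact two-sided p-value (enumerate n! = 362880 permutations of y under H0): p = 0.358488.
Step 5: alpha = 0.1. fail to reject H0.

tau_b = 0.2778 (C=23, D=13), p = 0.358488, fail to reject H0.


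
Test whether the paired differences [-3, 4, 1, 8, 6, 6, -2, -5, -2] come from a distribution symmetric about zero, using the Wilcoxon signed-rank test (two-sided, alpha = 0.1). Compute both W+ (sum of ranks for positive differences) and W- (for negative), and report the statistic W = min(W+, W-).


Step 1: Drop any zero differences (none here) and take |d_i|.
|d| = [3, 4, 1, 8, 6, 6, 2, 5, 2]
Step 2: Midrank |d_i| (ties get averaged ranks).
ranks: |3|->4, |4|->5, |1|->1, |8|->9, |6|->7.5, |6|->7.5, |2|->2.5, |5|->6, |2|->2.5
Step 3: Attach original signs; sum ranks with positive sign and with negative sign.
W+ = 5 + 1 + 9 + 7.5 + 7.5 = 30
W- = 4 + 2.5 + 6 + 2.5 = 15
(Check: W+ + W- = 45 should equal n(n+1)/2 = 45.)
Step 4: Test statistic W = min(W+, W-) = 15.
Step 5: Ties in |d|, so use the tie-corrected normal approximation.
        E[W] = n(n+1)/4 = 9*10/4 = 22.5.
        Tie groups: |d|=2 (t=2), |d|=6 (t=2); sum(t^3 - t) = 12.
        Var[W] = n(n+1)(2n+1)/24 - sum(t^3-t)/48 = 1710/24 - 12/48 = 71.
        z = (W - E[W]) / sqrt(Var[W]) = (15 - 22.5) / 8.4261 = -0.8901.
        Two-sided p = 2*Phi(z) = 0.373420.
Step 6: alpha = 0.1. fail to reject H0.

W+ = 30, W- = 15, W = min = 15, p = 0.373420, fail to reject H0.


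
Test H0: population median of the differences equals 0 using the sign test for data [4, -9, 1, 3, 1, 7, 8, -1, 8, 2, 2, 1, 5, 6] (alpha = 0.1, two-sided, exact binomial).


Step 1: Discard zero differences. Original n = 14; n_eff = number of nonzero differences = 14.
Nonzero differences (with sign): +4, -9, +1, +3, +1, +7, +8, -1, +8, +2, +2, +1, +5, +6
Step 2: Count signs: positive = 12, negative = 2.
Step 3: Under H0: P(positive) = 0.5, so the number of positives S ~ Bin(14, 0.5).
Step 4: Two-sided exact p-value = sum of Bin(14,0.5) probabilities at or below the observed probability = 0.012939.
Step 5: alpha = 0.1. reject H0.

n_eff = 14, pos = 12, neg = 2, p = 0.012939, reject H0.


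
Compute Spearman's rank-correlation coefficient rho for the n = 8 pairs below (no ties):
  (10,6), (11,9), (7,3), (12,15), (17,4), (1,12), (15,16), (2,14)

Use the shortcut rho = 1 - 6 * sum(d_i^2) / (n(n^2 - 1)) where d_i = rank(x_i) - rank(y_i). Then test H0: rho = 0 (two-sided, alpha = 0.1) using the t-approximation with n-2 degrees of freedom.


Step 1: Rank x and y separately (midranks; no ties here).
rank(x): 10->4, 11->5, 7->3, 12->6, 17->8, 1->1, 15->7, 2->2
rank(y): 6->3, 9->4, 3->1, 15->7, 4->2, 12->5, 16->8, 14->6
Step 2: d_i = R_x(i) - R_y(i); compute d_i^2.
  (4-3)^2=1, (5-4)^2=1, (3-1)^2=4, (6-7)^2=1, (8-2)^2=36, (1-5)^2=16, (7-8)^2=1, (2-6)^2=16
sum(d^2) = 76.
Step 3: rho = 1 - 6*76 / (8*(8^2 - 1)) = 1 - 456/504 = 0.095238.
Step 4: Under H0, t = rho * sqrt((n-2)/(1-rho^2)) = 0.2343 ~ t(6).
Step 5: Two-sided p-value from the t-distribution with 6 df = 0.822505.
Step 6: alpha = 0.1. fail to reject H0.

rho = 0.0952, p = 0.822505, fail to reject H0 at alpha = 0.1.


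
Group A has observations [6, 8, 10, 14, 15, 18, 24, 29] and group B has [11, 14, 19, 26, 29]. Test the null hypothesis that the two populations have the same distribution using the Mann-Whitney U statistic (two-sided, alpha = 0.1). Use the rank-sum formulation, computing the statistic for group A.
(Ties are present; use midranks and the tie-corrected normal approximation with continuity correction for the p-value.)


Step 1: Combine and sort all 13 observations; assign midranks.
sorted (value, group): (6,X), (8,X), (10,X), (11,Y), (14,X), (14,Y), (15,X), (18,X), (19,Y), (24,X), (26,Y), (29,X), (29,Y)
ranks: 6->1, 8->2, 10->3, 11->4, 14->5.5, 14->5.5, 15->7, 18->8, 19->9, 24->10, 26->11, 29->12.5, 29->12.5
Step 2: Rank sum for X: R1 = 1 + 2 + 3 + 5.5 + 7 + 8 + 10 + 12.5 = 49.
Step 3: U_X = R1 - n1(n1+1)/2 = 49 - 8*9/2 = 49 - 36 = 13.
       U_Y = n1*n2 - U_X = 40 - 13 = 27.
Step 4: Ties are present, so use the tie-corrected normal approximation (with continuity correction) for the p-value.
Step 5: p-value = 0.340019; compare to alpha = 0.1. fail to reject H0.

U_X = 13, p = 0.340019, fail to reject H0 at alpha = 0.1.


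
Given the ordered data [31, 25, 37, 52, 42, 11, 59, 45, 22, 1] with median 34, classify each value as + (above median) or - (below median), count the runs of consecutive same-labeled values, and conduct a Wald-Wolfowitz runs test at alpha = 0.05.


Step 1: Compute median = 34; label A = above, B = below.
Labels in order: BBAAABAABB  (n_A = 5, n_B = 5)
Step 2: Count runs R = 5.
Step 3: Under H0 (random ordering), E[R] = 2*n_A*n_B/(n_A+n_B) + 1 = 2*5*5/10 + 1 = 6.0000.
        Var[R] = 2*n_A*n_B*(2*n_A*n_B - n_A - n_B) / ((n_A+n_B)^2 * (n_A+n_B-1)) = 2000/900 = 2.2222.
        SD[R] = 1.4907.
Step 4: Continuity-corrected z = (R + 0.5 - E[R]) / SD[R] = (5 + 0.5 - 6.0000) / 1.4907 = -0.3354.
Step 5: Two-sided p-value via normal approximation = 2*(1 - Phi(|z|)) = 0.737316.
Step 6: alpha = 0.05. fail to reject H0.

R = 5, z = -0.3354, p = 0.737316, fail to reject H0.


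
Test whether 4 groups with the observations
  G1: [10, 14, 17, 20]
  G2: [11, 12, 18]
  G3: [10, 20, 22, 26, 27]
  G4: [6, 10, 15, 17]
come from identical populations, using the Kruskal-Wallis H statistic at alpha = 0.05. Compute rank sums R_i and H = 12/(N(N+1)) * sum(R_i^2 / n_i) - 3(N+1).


Step 1: Combine all N = 16 observations and assign midranks.
sorted (value, group, rank): (6,G4,1), (10,G1,3), (10,G3,3), (10,G4,3), (11,G2,5), (12,G2,6), (14,G1,7), (15,G4,8), (17,G1,9.5), (17,G4,9.5), (18,G2,11), (20,G1,12.5), (20,G3,12.5), (22,G3,14), (26,G3,15), (27,G3,16)
Step 2: Sum ranks within each group.
R_1 = 32 (n_1 = 4)
R_2 = 22 (n_2 = 3)
R_3 = 60.5 (n_3 = 5)
R_4 = 21.5 (n_4 = 4)
Step 3: H = 12/(N(N+1)) * sum(R_i^2/n_i) - 3(N+1)
     = 12/(16*17) * (32^2/4 + 22^2/3 + 60.5^2/5 + 21.5^2/4) - 3*17
     = 0.044118 * 1264.95 - 51
     = 4.806434.
Step 4: Ties present; correction factor C = 1 - 36/(16^3 - 16) = 0.991176. Corrected H = 4.806434 / 0.991176 = 4.849221.
Step 5: Under H0, H ~ chi^2(3); p-value = 0.183177.
Step 6: alpha = 0.05. fail to reject H0.

H = 4.8492, df = 3, p = 0.183177, fail to reject H0.


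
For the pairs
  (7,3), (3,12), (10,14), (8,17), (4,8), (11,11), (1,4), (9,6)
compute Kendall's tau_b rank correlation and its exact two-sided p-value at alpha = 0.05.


Step 1: Enumerate the 28 unordered pairs (i,j) with i<j and classify each by sign(x_j-x_i) * sign(y_j-y_i).
  (1,2):dx=-4,dy=+9->D; (1,3):dx=+3,dy=+11->C; (1,4):dx=+1,dy=+14->C; (1,5):dx=-3,dy=+5->D
  (1,6):dx=+4,dy=+8->C; (1,7):dx=-6,dy=+1->D; (1,8):dx=+2,dy=+3->C; (2,3):dx=+7,dy=+2->C
  (2,4):dx=+5,dy=+5->C; (2,5):dx=+1,dy=-4->D; (2,6):dx=+8,dy=-1->D; (2,7):dx=-2,dy=-8->C
  (2,8):dx=+6,dy=-6->D; (3,4):dx=-2,dy=+3->D; (3,5):dx=-6,dy=-6->C; (3,6):dx=+1,dy=-3->D
  (3,7):dx=-9,dy=-10->C; (3,8):dx=-1,dy=-8->C; (4,5):dx=-4,dy=-9->C; (4,6):dx=+3,dy=-6->D
  (4,7):dx=-7,dy=-13->C; (4,8):dx=+1,dy=-11->D; (5,6):dx=+7,dy=+3->C; (5,7):dx=-3,dy=-4->C
  (5,8):dx=+5,dy=-2->D; (6,7):dx=-10,dy=-7->C; (6,8):dx=-2,dy=-5->C; (7,8):dx=+8,dy=+2->C
Step 2: C = 17, D = 11, total pairs = 28.
Step 3: tau = (C - D)/(n(n-1)/2) = (17 - 11)/28 = 0.214286.
Step 4: Exact two-sided p-value (enumerate n! = 40320 permutations of y under H0): p = 0.548413.
Step 5: alpha = 0.05. fail to reject H0.

tau_b = 0.2143 (C=17, D=11), p = 0.548413, fail to reject H0.


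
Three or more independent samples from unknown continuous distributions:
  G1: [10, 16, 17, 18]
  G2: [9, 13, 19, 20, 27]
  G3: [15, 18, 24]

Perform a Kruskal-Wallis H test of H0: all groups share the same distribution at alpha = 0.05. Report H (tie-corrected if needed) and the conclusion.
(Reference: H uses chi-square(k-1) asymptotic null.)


Step 1: Combine all N = 12 observations and assign midranks.
sorted (value, group, rank): (9,G2,1), (10,G1,2), (13,G2,3), (15,G3,4), (16,G1,5), (17,G1,6), (18,G1,7.5), (18,G3,7.5), (19,G2,9), (20,G2,10), (24,G3,11), (27,G2,12)
Step 2: Sum ranks within each group.
R_1 = 20.5 (n_1 = 4)
R_2 = 35 (n_2 = 5)
R_3 = 22.5 (n_3 = 3)
Step 3: H = 12/(N(N+1)) * sum(R_i^2/n_i) - 3(N+1)
     = 12/(12*13) * (20.5^2/4 + 35^2/5 + 22.5^2/3) - 3*13
     = 0.076923 * 518.812 - 39
     = 0.908654.
Step 4: Ties present; correction factor C = 1 - 6/(12^3 - 12) = 0.996503. Corrected H = 0.908654 / 0.996503 = 0.911842.
Step 5: Under H0, H ~ chi^2(2); p-value = 0.633864.
Step 6: alpha = 0.05. fail to reject H0.

H = 0.9118, df = 2, p = 0.633864, fail to reject H0.


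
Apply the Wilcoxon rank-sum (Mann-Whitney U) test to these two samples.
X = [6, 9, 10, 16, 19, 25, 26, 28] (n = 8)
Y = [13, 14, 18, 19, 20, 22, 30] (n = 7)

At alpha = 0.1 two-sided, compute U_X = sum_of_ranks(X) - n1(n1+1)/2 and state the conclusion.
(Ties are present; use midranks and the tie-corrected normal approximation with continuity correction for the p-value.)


Step 1: Combine and sort all 15 observations; assign midranks.
sorted (value, group): (6,X), (9,X), (10,X), (13,Y), (14,Y), (16,X), (18,Y), (19,X), (19,Y), (20,Y), (22,Y), (25,X), (26,X), (28,X), (30,Y)
ranks: 6->1, 9->2, 10->3, 13->4, 14->5, 16->6, 18->7, 19->8.5, 19->8.5, 20->10, 22->11, 25->12, 26->13, 28->14, 30->15
Step 2: Rank sum for X: R1 = 1 + 2 + 3 + 6 + 8.5 + 12 + 13 + 14 = 59.5.
Step 3: U_X = R1 - n1(n1+1)/2 = 59.5 - 8*9/2 = 59.5 - 36 = 23.5.
       U_Y = n1*n2 - U_X = 56 - 23.5 = 32.5.
Step 4: Ties are present, so use the tie-corrected normal approximation (with continuity correction) for the p-value.
Step 5: p-value = 0.643132; compare to alpha = 0.1. fail to reject H0.

U_X = 23.5, p = 0.643132, fail to reject H0 at alpha = 0.1.


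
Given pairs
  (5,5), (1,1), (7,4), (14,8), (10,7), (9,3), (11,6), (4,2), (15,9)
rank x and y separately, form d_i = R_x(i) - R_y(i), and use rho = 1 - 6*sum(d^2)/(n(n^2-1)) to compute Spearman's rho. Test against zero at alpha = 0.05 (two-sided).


Step 1: Rank x and y separately (midranks; no ties here).
rank(x): 5->3, 1->1, 7->4, 14->8, 10->6, 9->5, 11->7, 4->2, 15->9
rank(y): 5->5, 1->1, 4->4, 8->8, 7->7, 3->3, 6->6, 2->2, 9->9
Step 2: d_i = R_x(i) - R_y(i); compute d_i^2.
  (3-5)^2=4, (1-1)^2=0, (4-4)^2=0, (8-8)^2=0, (6-7)^2=1, (5-3)^2=4, (7-6)^2=1, (2-2)^2=0, (9-9)^2=0
sum(d^2) = 10.
Step 3: rho = 1 - 6*10 / (9*(9^2 - 1)) = 1 - 60/720 = 0.916667.
Step 4: Under H0, t = rho * sqrt((n-2)/(1-rho^2)) = 6.0685 ~ t(7).
Step 5: Two-sided p-value from the t-distribution with 7 df = 0.000507.
Step 6: alpha = 0.05. reject H0.

rho = 0.9167, p = 0.000507, reject H0 at alpha = 0.05.


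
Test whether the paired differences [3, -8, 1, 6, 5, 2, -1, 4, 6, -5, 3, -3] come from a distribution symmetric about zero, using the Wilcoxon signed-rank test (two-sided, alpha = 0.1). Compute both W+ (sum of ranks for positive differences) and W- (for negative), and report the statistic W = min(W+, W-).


Step 1: Drop any zero differences (none here) and take |d_i|.
|d| = [3, 8, 1, 6, 5, 2, 1, 4, 6, 5, 3, 3]
Step 2: Midrank |d_i| (ties get averaged ranks).
ranks: |3|->5, |8|->12, |1|->1.5, |6|->10.5, |5|->8.5, |2|->3, |1|->1.5, |4|->7, |6|->10.5, |5|->8.5, |3|->5, |3|->5
Step 3: Attach original signs; sum ranks with positive sign and with negative sign.
W+ = 5 + 1.5 + 10.5 + 8.5 + 3 + 7 + 10.5 + 5 = 51
W- = 12 + 1.5 + 8.5 + 5 = 27
(Check: W+ + W- = 78 should equal n(n+1)/2 = 78.)
Step 4: Test statistic W = min(W+, W-) = 27.
Step 5: Ties in |d|, so use the tie-corrected normal approximation.
        E[W] = n(n+1)/4 = 12*13/4 = 39.
        Tie groups: |d|=1 (t=2), |d|=3 (t=3), |d|=5 (t=2), |d|=6 (t=2); sum(t^3 - t) = 42.
        Var[W] = n(n+1)(2n+1)/24 - sum(t^3-t)/48 = 3900/24 - 42/48 = 161.625.
        z = (W - E[W]) / sqrt(Var[W]) = (27 - 39) / 12.7132 = -0.9439.
        Two-sided p = 2*Phi(z) = 0.345220.
Step 6: alpha = 0.1. fail to reject H0.

W+ = 51, W- = 27, W = min = 27, p = 0.345220, fail to reject H0.


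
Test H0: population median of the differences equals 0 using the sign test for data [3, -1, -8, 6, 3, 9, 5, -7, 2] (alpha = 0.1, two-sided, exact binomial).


Step 1: Discard zero differences. Original n = 9; n_eff = number of nonzero differences = 9.
Nonzero differences (with sign): +3, -1, -8, +6, +3, +9, +5, -7, +2
Step 2: Count signs: positive = 6, negative = 3.
Step 3: Under H0: P(positive) = 0.5, so the number of positives S ~ Bin(9, 0.5).
Step 4: Two-sided exact p-value = sum of Bin(9,0.5) probabilities at or below the observed probability = 0.507812.
Step 5: alpha = 0.1. fail to reject H0.

n_eff = 9, pos = 6, neg = 3, p = 0.507812, fail to reject H0.


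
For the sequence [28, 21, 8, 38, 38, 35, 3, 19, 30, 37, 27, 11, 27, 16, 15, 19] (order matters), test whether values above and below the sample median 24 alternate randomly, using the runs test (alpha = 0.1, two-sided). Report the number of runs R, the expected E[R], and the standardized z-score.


Step 1: Compute median = 24; label A = above, B = below.
Labels in order: ABBAAABBAAABABBB  (n_A = 8, n_B = 8)
Step 2: Count runs R = 8.
Step 3: Under H0 (random ordering), E[R] = 2*n_A*n_B/(n_A+n_B) + 1 = 2*8*8/16 + 1 = 9.0000.
        Var[R] = 2*n_A*n_B*(2*n_A*n_B - n_A - n_B) / ((n_A+n_B)^2 * (n_A+n_B-1)) = 14336/3840 = 3.7333.
        SD[R] = 1.9322.
Step 4: Continuity-corrected z = (R + 0.5 - E[R]) / SD[R] = (8 + 0.5 - 9.0000) / 1.9322 = -0.2588.
Step 5: Two-sided p-value via normal approximation = 2*(1 - Phi(|z|)) = 0.795809.
Step 6: alpha = 0.1. fail to reject H0.

R = 8, z = -0.2588, p = 0.795809, fail to reject H0.


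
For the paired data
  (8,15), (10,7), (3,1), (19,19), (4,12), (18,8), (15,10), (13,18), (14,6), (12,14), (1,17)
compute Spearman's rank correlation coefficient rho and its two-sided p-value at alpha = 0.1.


Step 1: Rank x and y separately (midranks; no ties here).
rank(x): 8->4, 10->5, 3->2, 19->11, 4->3, 18->10, 15->9, 13->7, 14->8, 12->6, 1->1
rank(y): 15->8, 7->3, 1->1, 19->11, 12->6, 8->4, 10->5, 18->10, 6->2, 14->7, 17->9
Step 2: d_i = R_x(i) - R_y(i); compute d_i^2.
  (4-8)^2=16, (5-3)^2=4, (2-1)^2=1, (11-11)^2=0, (3-6)^2=9, (10-4)^2=36, (9-5)^2=16, (7-10)^2=9, (8-2)^2=36, (6-7)^2=1, (1-9)^2=64
sum(d^2) = 192.
Step 3: rho = 1 - 6*192 / (11*(11^2 - 1)) = 1 - 1152/1320 = 0.127273.
Step 4: Under H0, t = rho * sqrt((n-2)/(1-rho^2)) = 0.3849 ~ t(9).
Step 5: Two-sided p-value from the t-distribution with 9 df = 0.709215.
Step 6: alpha = 0.1. fail to reject H0.

rho = 0.1273, p = 0.709215, fail to reject H0 at alpha = 0.1.


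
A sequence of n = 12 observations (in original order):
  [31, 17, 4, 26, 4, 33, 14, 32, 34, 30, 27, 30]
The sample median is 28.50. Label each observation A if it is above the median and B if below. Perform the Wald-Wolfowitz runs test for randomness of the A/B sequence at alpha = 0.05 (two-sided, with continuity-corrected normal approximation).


Step 1: Compute median = 28.50; label A = above, B = below.
Labels in order: ABBBBABAAABA  (n_A = 6, n_B = 6)
Step 2: Count runs R = 7.
Step 3: Under H0 (random ordering), E[R] = 2*n_A*n_B/(n_A+n_B) + 1 = 2*6*6/12 + 1 = 7.0000.
        Var[R] = 2*n_A*n_B*(2*n_A*n_B - n_A - n_B) / ((n_A+n_B)^2 * (n_A+n_B-1)) = 4320/1584 = 2.7273.
        SD[R] = 1.6514.
Step 4: R = E[R], so z = 0 with no continuity correction.
Step 5: Two-sided p-value via normal approximation = 2*(1 - Phi(|z|)) = 1.000000.
Step 6: alpha = 0.05. fail to reject H0.

R = 7, z = 0.0000, p = 1.000000, fail to reject H0.


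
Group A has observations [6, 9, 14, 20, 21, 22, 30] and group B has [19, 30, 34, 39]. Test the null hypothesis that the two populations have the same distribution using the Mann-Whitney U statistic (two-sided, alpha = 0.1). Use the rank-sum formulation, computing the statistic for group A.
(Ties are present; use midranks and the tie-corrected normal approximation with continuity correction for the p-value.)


Step 1: Combine and sort all 11 observations; assign midranks.
sorted (value, group): (6,X), (9,X), (14,X), (19,Y), (20,X), (21,X), (22,X), (30,X), (30,Y), (34,Y), (39,Y)
ranks: 6->1, 9->2, 14->3, 19->4, 20->5, 21->6, 22->7, 30->8.5, 30->8.5, 34->10, 39->11
Step 2: Rank sum for X: R1 = 1 + 2 + 3 + 5 + 6 + 7 + 8.5 = 32.5.
Step 3: U_X = R1 - n1(n1+1)/2 = 32.5 - 7*8/2 = 32.5 - 28 = 4.5.
       U_Y = n1*n2 - U_X = 28 - 4.5 = 23.5.
Step 4: Ties are present, so use the tie-corrected normal approximation (with continuity correction) for the p-value.
Step 5: p-value = 0.088247; compare to alpha = 0.1. reject H0.

U_X = 4.5, p = 0.088247, reject H0 at alpha = 0.1.


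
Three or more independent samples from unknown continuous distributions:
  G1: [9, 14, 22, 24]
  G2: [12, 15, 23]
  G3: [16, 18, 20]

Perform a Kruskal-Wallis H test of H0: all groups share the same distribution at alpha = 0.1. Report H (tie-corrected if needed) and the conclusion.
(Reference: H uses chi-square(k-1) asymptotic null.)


Step 1: Combine all N = 10 observations and assign midranks.
sorted (value, group, rank): (9,G1,1), (12,G2,2), (14,G1,3), (15,G2,4), (16,G3,5), (18,G3,6), (20,G3,7), (22,G1,8), (23,G2,9), (24,G1,10)
Step 2: Sum ranks within each group.
R_1 = 22 (n_1 = 4)
R_2 = 15 (n_2 = 3)
R_3 = 18 (n_3 = 3)
Step 3: H = 12/(N(N+1)) * sum(R_i^2/n_i) - 3(N+1)
     = 12/(10*11) * (22^2/4 + 15^2/3 + 18^2/3) - 3*11
     = 0.109091 * 304 - 33
     = 0.163636.
Step 4: No ties, so H is used without correction.
Step 5: Under H0, H ~ chi^2(2); p-value = 0.921439.
Step 6: alpha = 0.1. fail to reject H0.

H = 0.1636, df = 2, p = 0.921439, fail to reject H0.


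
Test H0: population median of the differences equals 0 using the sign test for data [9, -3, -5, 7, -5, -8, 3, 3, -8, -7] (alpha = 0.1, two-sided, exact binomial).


Step 1: Discard zero differences. Original n = 10; n_eff = number of nonzero differences = 10.
Nonzero differences (with sign): +9, -3, -5, +7, -5, -8, +3, +3, -8, -7
Step 2: Count signs: positive = 4, negative = 6.
Step 3: Under H0: P(positive) = 0.5, so the number of positives S ~ Bin(10, 0.5).
Step 4: Two-sided exact p-value = sum of Bin(10,0.5) probabilities at or below the observed probability = 0.753906.
Step 5: alpha = 0.1. fail to reject H0.

n_eff = 10, pos = 4, neg = 6, p = 0.753906, fail to reject H0.


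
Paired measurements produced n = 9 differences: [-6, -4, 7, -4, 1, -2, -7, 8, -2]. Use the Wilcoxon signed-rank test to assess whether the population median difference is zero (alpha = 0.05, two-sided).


Step 1: Drop any zero differences (none here) and take |d_i|.
|d| = [6, 4, 7, 4, 1, 2, 7, 8, 2]
Step 2: Midrank |d_i| (ties get averaged ranks).
ranks: |6|->6, |4|->4.5, |7|->7.5, |4|->4.5, |1|->1, |2|->2.5, |7|->7.5, |8|->9, |2|->2.5
Step 3: Attach original signs; sum ranks with positive sign and with negative sign.
W+ = 7.5 + 1 + 9 = 17.5
W- = 6 + 4.5 + 4.5 + 2.5 + 7.5 + 2.5 = 27.5
(Check: W+ + W- = 45 should equal n(n+1)/2 = 45.)
Step 4: Test statistic W = min(W+, W-) = 17.5.
Step 5: Ties in |d|, so use the tie-corrected normal approximation.
        E[W] = n(n+1)/4 = 9*10/4 = 22.5.
        Tie groups: |d|=2 (t=2), |d|=4 (t=2), |d|=7 (t=2); sum(t^3 - t) = 18.
        Var[W] = n(n+1)(2n+1)/24 - sum(t^3-t)/48 = 1710/24 - 18/48 = 70.875.
        z = (W - E[W]) / sqrt(Var[W]) = (17.5 - 22.5) / 8.4187 = -0.5939.
        Two-sided p = 2*Phi(z) = 0.552570.
Step 6: alpha = 0.05. fail to reject H0.

W+ = 17.5, W- = 27.5, W = min = 17.5, p = 0.552570, fail to reject H0.


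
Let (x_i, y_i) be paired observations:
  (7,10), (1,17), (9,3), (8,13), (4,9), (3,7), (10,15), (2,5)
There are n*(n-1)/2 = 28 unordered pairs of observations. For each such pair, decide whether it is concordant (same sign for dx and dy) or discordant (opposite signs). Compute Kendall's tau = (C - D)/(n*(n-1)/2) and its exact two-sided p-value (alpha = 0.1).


Step 1: Enumerate the 28 unordered pairs (i,j) with i<j and classify each by sign(x_j-x_i) * sign(y_j-y_i).
  (1,2):dx=-6,dy=+7->D; (1,3):dx=+2,dy=-7->D; (1,4):dx=+1,dy=+3->C; (1,5):dx=-3,dy=-1->C
  (1,6):dx=-4,dy=-3->C; (1,7):dx=+3,dy=+5->C; (1,8):dx=-5,dy=-5->C; (2,3):dx=+8,dy=-14->D
  (2,4):dx=+7,dy=-4->D; (2,5):dx=+3,dy=-8->D; (2,6):dx=+2,dy=-10->D; (2,7):dx=+9,dy=-2->D
  (2,8):dx=+1,dy=-12->D; (3,4):dx=-1,dy=+10->D; (3,5):dx=-5,dy=+6->D; (3,6):dx=-6,dy=+4->D
  (3,7):dx=+1,dy=+12->C; (3,8):dx=-7,dy=+2->D; (4,5):dx=-4,dy=-4->C; (4,6):dx=-5,dy=-6->C
  (4,7):dx=+2,dy=+2->C; (4,8):dx=-6,dy=-8->C; (5,6):dx=-1,dy=-2->C; (5,7):dx=+6,dy=+6->C
  (5,8):dx=-2,dy=-4->C; (6,7):dx=+7,dy=+8->C; (6,8):dx=-1,dy=-2->C; (7,8):dx=-8,dy=-10->C
Step 2: C = 16, D = 12, total pairs = 28.
Step 3: tau = (C - D)/(n(n-1)/2) = (16 - 12)/28 = 0.142857.
Step 4: Exact two-sided p-value (enumerate n! = 40320 permutations of y under H0): p = 0.719544.
Step 5: alpha = 0.1. fail to reject H0.

tau_b = 0.1429 (C=16, D=12), p = 0.719544, fail to reject H0.


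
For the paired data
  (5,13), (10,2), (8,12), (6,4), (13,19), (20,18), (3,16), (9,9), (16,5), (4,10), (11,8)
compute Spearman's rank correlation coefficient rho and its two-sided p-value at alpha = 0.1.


Step 1: Rank x and y separately (midranks; no ties here).
rank(x): 5->3, 10->7, 8->5, 6->4, 13->9, 20->11, 3->1, 9->6, 16->10, 4->2, 11->8
rank(y): 13->8, 2->1, 12->7, 4->2, 19->11, 18->10, 16->9, 9->5, 5->3, 10->6, 8->4
Step 2: d_i = R_x(i) - R_y(i); compute d_i^2.
  (3-8)^2=25, (7-1)^2=36, (5-7)^2=4, (4-2)^2=4, (9-11)^2=4, (11-10)^2=1, (1-9)^2=64, (6-5)^2=1, (10-3)^2=49, (2-6)^2=16, (8-4)^2=16
sum(d^2) = 220.
Step 3: rho = 1 - 6*220 / (11*(11^2 - 1)) = 1 - 1320/1320 = 0.000000.
Step 4: Under H0, t = rho * sqrt((n-2)/(1-rho^2)) = 0.0000 ~ t(9).
Step 5: Two-sided p-value from the t-distribution with 9 df = 1.000000.
Step 6: alpha = 0.1. fail to reject H0.

rho = 0.0000, p = 1.000000, fail to reject H0 at alpha = 0.1.


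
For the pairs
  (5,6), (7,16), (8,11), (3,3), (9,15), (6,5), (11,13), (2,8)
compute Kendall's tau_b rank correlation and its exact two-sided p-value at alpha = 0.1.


Step 1: Enumerate the 28 unordered pairs (i,j) with i<j and classify each by sign(x_j-x_i) * sign(y_j-y_i).
  (1,2):dx=+2,dy=+10->C; (1,3):dx=+3,dy=+5->C; (1,4):dx=-2,dy=-3->C; (1,5):dx=+4,dy=+9->C
  (1,6):dx=+1,dy=-1->D; (1,7):dx=+6,dy=+7->C; (1,8):dx=-3,dy=+2->D; (2,3):dx=+1,dy=-5->D
  (2,4):dx=-4,dy=-13->C; (2,5):dx=+2,dy=-1->D; (2,6):dx=-1,dy=-11->C; (2,7):dx=+4,dy=-3->D
  (2,8):dx=-5,dy=-8->C; (3,4):dx=-5,dy=-8->C; (3,5):dx=+1,dy=+4->C; (3,6):dx=-2,dy=-6->C
  (3,7):dx=+3,dy=+2->C; (3,8):dx=-6,dy=-3->C; (4,5):dx=+6,dy=+12->C; (4,6):dx=+3,dy=+2->C
  (4,7):dx=+8,dy=+10->C; (4,8):dx=-1,dy=+5->D; (5,6):dx=-3,dy=-10->C; (5,7):dx=+2,dy=-2->D
  (5,8):dx=-7,dy=-7->C; (6,7):dx=+5,dy=+8->C; (6,8):dx=-4,dy=+3->D; (7,8):dx=-9,dy=-5->C
Step 2: C = 20, D = 8, total pairs = 28.
Step 3: tau = (C - D)/(n(n-1)/2) = (20 - 8)/28 = 0.428571.
Step 4: Exact two-sided p-value (enumerate n! = 40320 permutations of y under H0): p = 0.178869.
Step 5: alpha = 0.1. fail to reject H0.

tau_b = 0.4286 (C=20, D=8), p = 0.178869, fail to reject H0.


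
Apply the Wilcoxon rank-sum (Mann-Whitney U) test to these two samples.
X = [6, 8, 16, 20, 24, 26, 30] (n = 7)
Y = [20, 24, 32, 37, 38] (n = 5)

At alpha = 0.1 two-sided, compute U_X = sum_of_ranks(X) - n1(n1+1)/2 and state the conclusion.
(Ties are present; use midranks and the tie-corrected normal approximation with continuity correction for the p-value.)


Step 1: Combine and sort all 12 observations; assign midranks.
sorted (value, group): (6,X), (8,X), (16,X), (20,X), (20,Y), (24,X), (24,Y), (26,X), (30,X), (32,Y), (37,Y), (38,Y)
ranks: 6->1, 8->2, 16->3, 20->4.5, 20->4.5, 24->6.5, 24->6.5, 26->8, 30->9, 32->10, 37->11, 38->12
Step 2: Rank sum for X: R1 = 1 + 2 + 3 + 4.5 + 6.5 + 8 + 9 = 34.
Step 3: U_X = R1 - n1(n1+1)/2 = 34 - 7*8/2 = 34 - 28 = 6.
       U_Y = n1*n2 - U_X = 35 - 6 = 29.
Step 4: Ties are present, so use the tie-corrected normal approximation (with continuity correction) for the p-value.
Step 5: p-value = 0.073025; compare to alpha = 0.1. reject H0.

U_X = 6, p = 0.073025, reject H0 at alpha = 0.1.


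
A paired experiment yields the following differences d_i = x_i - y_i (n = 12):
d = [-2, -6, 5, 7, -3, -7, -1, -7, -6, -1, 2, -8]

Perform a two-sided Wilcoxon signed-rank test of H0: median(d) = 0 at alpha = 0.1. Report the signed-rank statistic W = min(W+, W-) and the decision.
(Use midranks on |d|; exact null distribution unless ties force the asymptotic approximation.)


Step 1: Drop any zero differences (none here) and take |d_i|.
|d| = [2, 6, 5, 7, 3, 7, 1, 7, 6, 1, 2, 8]
Step 2: Midrank |d_i| (ties get averaged ranks).
ranks: |2|->3.5, |6|->7.5, |5|->6, |7|->10, |3|->5, |7|->10, |1|->1.5, |7|->10, |6|->7.5, |1|->1.5, |2|->3.5, |8|->12
Step 3: Attach original signs; sum ranks with positive sign and with negative sign.
W+ = 6 + 10 + 3.5 = 19.5
W- = 3.5 + 7.5 + 5 + 10 + 1.5 + 10 + 7.5 + 1.5 + 12 = 58.5
(Check: W+ + W- = 78 should equal n(n+1)/2 = 78.)
Step 4: Test statistic W = min(W+, W-) = 19.5.
Step 5: Ties in |d|, so use the tie-corrected normal approximation.
        E[W] = n(n+1)/4 = 12*13/4 = 39.
        Tie groups: |d|=1 (t=2), |d|=2 (t=2), |d|=6 (t=2), |d|=7 (t=3); sum(t^3 - t) = 42.
        Var[W] = n(n+1)(2n+1)/24 - sum(t^3-t)/48 = 3900/24 - 42/48 = 161.625.
        z = (W - E[W]) / sqrt(Var[W]) = (19.5 - 39) / 12.7132 = -1.5338.
        Two-sided p = 2*Phi(z) = 0.125069.
Step 6: alpha = 0.1. fail to reject H0.

W+ = 19.5, W- = 58.5, W = min = 19.5, p = 0.125069, fail to reject H0.


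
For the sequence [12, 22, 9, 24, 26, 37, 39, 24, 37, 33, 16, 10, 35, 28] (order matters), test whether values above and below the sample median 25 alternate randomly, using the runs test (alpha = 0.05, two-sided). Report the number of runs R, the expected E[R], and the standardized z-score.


Step 1: Compute median = 25; label A = above, B = below.
Labels in order: BBBBAAABAABBAA  (n_A = 7, n_B = 7)
Step 2: Count runs R = 6.
Step 3: Under H0 (random ordering), E[R] = 2*n_A*n_B/(n_A+n_B) + 1 = 2*7*7/14 + 1 = 8.0000.
        Var[R] = 2*n_A*n_B*(2*n_A*n_B - n_A - n_B) / ((n_A+n_B)^2 * (n_A+n_B-1)) = 8232/2548 = 3.2308.
        SD[R] = 1.7974.
Step 4: Continuity-corrected z = (R + 0.5 - E[R]) / SD[R] = (6 + 0.5 - 8.0000) / 1.7974 = -0.8345.
Step 5: Two-sided p-value via normal approximation = 2*(1 - Phi(|z|)) = 0.403986.
Step 6: alpha = 0.05. fail to reject H0.

R = 6, z = -0.8345, p = 0.403986, fail to reject H0.


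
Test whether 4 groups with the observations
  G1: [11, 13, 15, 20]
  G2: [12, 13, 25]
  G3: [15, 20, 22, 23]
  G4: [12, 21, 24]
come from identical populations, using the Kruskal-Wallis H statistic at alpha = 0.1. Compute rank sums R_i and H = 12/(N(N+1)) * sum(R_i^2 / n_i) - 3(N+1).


Step 1: Combine all N = 14 observations and assign midranks.
sorted (value, group, rank): (11,G1,1), (12,G2,2.5), (12,G4,2.5), (13,G1,4.5), (13,G2,4.5), (15,G1,6.5), (15,G3,6.5), (20,G1,8.5), (20,G3,8.5), (21,G4,10), (22,G3,11), (23,G3,12), (24,G4,13), (25,G2,14)
Step 2: Sum ranks within each group.
R_1 = 20.5 (n_1 = 4)
R_2 = 21 (n_2 = 3)
R_3 = 38 (n_3 = 4)
R_4 = 25.5 (n_4 = 3)
Step 3: H = 12/(N(N+1)) * sum(R_i^2/n_i) - 3(N+1)
     = 12/(14*15) * (20.5^2/4 + 21^2/3 + 38^2/4 + 25.5^2/3) - 3*15
     = 0.057143 * 829.812 - 45
     = 2.417857.
Step 4: Ties present; correction factor C = 1 - 24/(14^3 - 14) = 0.991209. Corrected H = 2.417857 / 0.991209 = 2.439302.
Step 5: Under H0, H ~ chi^2(3); p-value = 0.486361.
Step 6: alpha = 0.1. fail to reject H0.

H = 2.4393, df = 3, p = 0.486361, fail to reject H0.
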